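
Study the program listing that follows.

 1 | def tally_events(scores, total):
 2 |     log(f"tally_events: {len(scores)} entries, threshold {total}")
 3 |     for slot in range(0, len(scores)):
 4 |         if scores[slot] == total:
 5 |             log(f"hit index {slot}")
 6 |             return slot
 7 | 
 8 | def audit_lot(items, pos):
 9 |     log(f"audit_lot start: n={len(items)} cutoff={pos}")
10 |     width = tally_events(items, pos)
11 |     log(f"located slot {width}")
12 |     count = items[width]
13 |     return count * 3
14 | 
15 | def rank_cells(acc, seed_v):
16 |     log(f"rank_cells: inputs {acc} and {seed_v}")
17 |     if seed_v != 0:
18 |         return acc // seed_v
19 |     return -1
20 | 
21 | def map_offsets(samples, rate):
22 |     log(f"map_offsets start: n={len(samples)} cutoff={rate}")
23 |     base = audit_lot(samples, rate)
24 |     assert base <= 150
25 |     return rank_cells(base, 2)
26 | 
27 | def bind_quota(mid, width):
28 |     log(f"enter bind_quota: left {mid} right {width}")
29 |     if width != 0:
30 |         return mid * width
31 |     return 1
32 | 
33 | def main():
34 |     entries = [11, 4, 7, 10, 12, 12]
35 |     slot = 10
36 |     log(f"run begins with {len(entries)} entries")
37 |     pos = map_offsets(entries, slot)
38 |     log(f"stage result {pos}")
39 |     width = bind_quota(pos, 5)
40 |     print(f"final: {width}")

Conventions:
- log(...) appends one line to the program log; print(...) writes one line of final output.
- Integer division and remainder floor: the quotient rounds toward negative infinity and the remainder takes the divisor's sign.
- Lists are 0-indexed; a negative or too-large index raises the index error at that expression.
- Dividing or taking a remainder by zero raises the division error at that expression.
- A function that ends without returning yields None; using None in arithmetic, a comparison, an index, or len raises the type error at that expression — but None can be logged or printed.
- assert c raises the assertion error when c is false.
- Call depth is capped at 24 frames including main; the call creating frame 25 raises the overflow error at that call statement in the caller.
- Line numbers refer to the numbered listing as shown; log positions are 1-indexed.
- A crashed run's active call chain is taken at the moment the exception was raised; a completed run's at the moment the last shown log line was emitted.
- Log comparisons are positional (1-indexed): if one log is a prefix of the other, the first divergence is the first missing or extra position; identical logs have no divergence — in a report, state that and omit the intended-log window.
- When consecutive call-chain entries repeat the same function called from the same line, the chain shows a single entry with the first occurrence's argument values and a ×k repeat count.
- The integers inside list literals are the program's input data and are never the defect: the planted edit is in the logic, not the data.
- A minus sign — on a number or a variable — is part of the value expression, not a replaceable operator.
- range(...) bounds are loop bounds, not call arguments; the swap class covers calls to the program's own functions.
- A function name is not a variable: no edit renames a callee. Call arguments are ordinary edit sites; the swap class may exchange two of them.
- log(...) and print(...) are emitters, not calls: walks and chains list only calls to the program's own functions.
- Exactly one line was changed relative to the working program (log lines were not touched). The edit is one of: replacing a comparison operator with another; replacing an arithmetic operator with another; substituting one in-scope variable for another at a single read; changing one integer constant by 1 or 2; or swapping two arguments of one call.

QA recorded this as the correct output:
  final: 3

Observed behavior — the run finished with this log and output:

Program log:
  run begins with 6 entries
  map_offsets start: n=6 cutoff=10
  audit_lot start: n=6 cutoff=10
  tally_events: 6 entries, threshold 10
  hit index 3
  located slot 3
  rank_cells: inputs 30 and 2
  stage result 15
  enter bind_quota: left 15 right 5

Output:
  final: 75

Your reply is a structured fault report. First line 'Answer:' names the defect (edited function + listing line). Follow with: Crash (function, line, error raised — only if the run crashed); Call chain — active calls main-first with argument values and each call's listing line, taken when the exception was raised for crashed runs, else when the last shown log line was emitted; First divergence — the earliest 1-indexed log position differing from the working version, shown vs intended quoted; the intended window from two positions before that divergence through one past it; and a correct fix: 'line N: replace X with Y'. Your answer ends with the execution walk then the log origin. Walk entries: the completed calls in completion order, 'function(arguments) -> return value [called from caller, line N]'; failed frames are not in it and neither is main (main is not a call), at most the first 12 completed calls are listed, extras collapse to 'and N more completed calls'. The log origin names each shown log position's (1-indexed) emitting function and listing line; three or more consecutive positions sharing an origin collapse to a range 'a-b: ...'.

Answer: the defect is in bind_quota at line 30.
Key observation: The logs agree in full; only the final output differs.
Call chain: main -> bind_quota(15, 5) (called at line 39).
First divergence: none; the two logs match at every position.
Execution walk:
  tally_events([11, 4, 7, 10, 12, 12], 10) -> 3  [called from audit_lot, line 10]
  audit_lot([11, 4, 7, 10, 12, 12], 10) -> 30  [called from map_offsets, line 23]
  rank_cells(30, 2) -> 15  [called from map_offsets, line 25]
  map_offsets([11, 4, 7, 10, 12, 12], 10) -> 15  [called from main, line 37]
  bind_quota(15, 5) -> 75  [called from main, line 39]
Log origins:
  1: from main, line 36
  2: from map_offsets, line 22
  3: from audit_lot, line 9
  4: from tally_events, line 2
  5: from tally_events, line 5
  6: from audit_lot, line 11
  7: from rank_cells, line 16
  8: from main, line 38
  9: from bind_quota, line 28
A correct fix: line 30: replace `*` with `//`.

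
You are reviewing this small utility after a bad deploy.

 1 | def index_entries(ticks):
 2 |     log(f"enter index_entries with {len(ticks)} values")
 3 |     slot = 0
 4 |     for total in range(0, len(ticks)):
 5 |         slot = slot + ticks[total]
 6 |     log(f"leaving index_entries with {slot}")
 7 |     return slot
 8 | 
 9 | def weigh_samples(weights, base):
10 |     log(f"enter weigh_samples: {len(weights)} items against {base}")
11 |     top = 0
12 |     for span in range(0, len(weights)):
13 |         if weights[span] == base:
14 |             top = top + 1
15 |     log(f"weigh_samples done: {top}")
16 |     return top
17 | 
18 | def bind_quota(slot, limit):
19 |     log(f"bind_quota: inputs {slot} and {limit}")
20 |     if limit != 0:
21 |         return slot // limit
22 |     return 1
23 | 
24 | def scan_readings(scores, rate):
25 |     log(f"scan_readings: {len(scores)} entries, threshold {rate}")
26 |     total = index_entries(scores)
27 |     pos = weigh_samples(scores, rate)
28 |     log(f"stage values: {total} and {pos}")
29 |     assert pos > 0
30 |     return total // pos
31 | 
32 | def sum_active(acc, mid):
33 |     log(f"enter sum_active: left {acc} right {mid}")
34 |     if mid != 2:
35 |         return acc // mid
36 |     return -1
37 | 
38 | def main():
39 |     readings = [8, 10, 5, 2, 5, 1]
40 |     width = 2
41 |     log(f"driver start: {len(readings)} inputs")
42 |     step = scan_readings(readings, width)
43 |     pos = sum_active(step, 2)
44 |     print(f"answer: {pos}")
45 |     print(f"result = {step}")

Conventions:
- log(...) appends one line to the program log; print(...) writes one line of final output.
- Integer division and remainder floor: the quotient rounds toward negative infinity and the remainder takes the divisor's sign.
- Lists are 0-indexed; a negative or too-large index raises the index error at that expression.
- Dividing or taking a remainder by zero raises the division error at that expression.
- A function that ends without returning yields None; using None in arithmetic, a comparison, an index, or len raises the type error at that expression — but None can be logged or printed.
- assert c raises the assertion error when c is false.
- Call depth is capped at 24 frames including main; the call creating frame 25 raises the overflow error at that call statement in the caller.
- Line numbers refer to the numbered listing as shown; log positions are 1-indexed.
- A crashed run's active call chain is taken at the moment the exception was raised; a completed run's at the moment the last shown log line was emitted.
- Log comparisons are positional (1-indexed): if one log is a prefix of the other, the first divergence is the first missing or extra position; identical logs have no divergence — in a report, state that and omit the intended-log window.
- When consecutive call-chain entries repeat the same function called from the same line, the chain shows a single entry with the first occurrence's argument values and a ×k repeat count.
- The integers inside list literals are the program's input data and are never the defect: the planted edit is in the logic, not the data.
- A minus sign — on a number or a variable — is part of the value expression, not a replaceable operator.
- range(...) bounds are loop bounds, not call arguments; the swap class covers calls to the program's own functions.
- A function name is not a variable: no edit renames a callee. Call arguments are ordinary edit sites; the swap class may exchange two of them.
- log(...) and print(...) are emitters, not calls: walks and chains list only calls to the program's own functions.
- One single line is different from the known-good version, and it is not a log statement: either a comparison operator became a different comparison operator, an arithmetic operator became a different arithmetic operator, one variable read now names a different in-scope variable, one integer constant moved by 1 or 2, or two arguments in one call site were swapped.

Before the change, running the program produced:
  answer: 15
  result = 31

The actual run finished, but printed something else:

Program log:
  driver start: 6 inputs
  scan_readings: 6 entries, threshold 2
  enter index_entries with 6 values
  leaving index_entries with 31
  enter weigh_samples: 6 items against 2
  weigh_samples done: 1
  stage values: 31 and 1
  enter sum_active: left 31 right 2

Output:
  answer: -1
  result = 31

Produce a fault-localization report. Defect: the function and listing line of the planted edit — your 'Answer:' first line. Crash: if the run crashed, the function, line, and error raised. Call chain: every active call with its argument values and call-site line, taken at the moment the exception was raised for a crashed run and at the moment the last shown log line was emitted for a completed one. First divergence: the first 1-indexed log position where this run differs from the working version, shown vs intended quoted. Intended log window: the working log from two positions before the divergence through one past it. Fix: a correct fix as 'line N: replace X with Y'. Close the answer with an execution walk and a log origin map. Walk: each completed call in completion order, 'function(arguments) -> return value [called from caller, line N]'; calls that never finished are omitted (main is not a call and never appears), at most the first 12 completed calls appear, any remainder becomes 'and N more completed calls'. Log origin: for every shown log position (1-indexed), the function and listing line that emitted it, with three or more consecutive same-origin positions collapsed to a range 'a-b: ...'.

Answer: the defect is in sum_active at line 34.
Core observation: No log line changed; the fault shows up purely in the output.
Call chain: main -> sum_active(31, 2) (called at line 43).
First divergence: none — the logs agree in full.
Execution walk:
  index_entries([8, 10, 5, 2, 5, 1]) -> 31  [called from scan_readings, line 26]
  weigh_samples([8, 10, 5, 2, 5, 1], 2) -> 1  [called from scan_readings, line 27]
  scan_readings([8, 10, 5, 2, 5, 1], 2) -> 31  [called from main, line 42]
  sum_active(31, 2) -> -1  [called from main, line 43]
Log line origins:
  1: logged in main at line 41
  2: logged in scan_readings at line 25
  3: logged in index_entries at line 2
  4: logged in index_entries at line 6
  5: logged in weigh_samples at line 10
  6: logged in weigh_samples at line 15
  7: logged in scan_readings at line 28
  8: logged in sum_active at line 33
A correct fix: line 34: replace `2` with `0`.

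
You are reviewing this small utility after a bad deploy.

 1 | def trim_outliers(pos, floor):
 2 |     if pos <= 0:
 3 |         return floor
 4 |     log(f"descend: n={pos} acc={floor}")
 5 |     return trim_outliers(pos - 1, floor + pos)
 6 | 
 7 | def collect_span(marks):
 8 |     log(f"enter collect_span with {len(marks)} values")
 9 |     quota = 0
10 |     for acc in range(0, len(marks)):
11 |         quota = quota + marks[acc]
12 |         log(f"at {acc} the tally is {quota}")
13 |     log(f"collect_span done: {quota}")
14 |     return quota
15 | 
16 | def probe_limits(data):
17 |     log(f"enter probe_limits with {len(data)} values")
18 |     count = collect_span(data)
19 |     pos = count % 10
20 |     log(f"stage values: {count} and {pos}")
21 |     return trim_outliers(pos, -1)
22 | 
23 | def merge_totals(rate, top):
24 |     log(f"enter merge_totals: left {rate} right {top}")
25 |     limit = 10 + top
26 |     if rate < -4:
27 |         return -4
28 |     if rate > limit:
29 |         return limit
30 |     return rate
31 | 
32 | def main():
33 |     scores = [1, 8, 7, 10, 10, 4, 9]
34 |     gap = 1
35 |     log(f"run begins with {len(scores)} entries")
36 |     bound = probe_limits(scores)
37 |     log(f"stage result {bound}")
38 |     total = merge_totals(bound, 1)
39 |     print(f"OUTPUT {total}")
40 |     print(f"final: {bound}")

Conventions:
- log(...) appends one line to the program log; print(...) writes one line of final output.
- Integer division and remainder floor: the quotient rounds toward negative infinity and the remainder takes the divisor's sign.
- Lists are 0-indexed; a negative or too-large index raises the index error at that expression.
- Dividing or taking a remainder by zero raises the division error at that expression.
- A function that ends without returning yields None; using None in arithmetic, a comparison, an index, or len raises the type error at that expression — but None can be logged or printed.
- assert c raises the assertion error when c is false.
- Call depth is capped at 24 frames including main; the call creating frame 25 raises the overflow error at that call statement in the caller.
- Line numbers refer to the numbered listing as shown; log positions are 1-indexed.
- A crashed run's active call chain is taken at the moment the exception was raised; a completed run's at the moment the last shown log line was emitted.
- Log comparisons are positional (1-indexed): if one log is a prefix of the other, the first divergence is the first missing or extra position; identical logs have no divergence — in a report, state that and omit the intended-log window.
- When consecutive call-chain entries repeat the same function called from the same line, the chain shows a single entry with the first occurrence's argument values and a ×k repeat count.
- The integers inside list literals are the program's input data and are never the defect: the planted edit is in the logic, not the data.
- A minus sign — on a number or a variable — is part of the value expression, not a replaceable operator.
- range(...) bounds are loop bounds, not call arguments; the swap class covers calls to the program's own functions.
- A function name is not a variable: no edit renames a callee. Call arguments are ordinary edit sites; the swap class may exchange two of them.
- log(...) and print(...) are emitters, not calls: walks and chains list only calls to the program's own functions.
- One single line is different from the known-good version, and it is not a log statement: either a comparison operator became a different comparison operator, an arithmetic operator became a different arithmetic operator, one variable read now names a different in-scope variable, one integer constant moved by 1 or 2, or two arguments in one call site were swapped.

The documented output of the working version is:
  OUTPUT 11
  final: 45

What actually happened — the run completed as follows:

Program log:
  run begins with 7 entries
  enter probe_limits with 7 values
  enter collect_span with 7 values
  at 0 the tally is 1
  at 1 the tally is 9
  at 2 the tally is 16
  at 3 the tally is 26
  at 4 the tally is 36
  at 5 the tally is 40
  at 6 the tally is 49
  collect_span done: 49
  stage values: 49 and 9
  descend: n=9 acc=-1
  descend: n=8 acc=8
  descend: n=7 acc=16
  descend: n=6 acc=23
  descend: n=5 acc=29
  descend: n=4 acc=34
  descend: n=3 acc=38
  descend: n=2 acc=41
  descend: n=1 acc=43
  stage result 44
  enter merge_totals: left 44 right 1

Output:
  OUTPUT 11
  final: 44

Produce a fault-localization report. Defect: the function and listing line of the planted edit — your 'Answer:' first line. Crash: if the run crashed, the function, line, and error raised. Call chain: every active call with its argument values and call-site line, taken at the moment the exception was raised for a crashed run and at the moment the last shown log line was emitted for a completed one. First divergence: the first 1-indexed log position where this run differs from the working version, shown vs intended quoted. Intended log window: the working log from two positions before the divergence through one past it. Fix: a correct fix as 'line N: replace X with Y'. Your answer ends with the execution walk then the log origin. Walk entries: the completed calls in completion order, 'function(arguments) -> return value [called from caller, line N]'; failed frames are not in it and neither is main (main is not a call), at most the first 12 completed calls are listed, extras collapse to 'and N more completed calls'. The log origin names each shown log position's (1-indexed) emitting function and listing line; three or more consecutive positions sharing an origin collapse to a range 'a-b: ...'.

Answer: the defect is in probe_limits at line 21.
The tell: The log first diverges at position 13: the faulty run prints 'descend: n=9 acc=-1' where the working version prints 'descend: n=9 acc=0'.
Call chain: main -> merge_totals(44, 1) (called at line 38).
First divergence: position 13 — the shown line 'descend: n=9 acc=-1' should read 'descend: n=9 acc=0'.
Intended log window:
  11: collect_span done: 49
  12: stage values: 49 and 9
  13: descend: n=9 acc=0
  14: descend: n=8 acc=9
Execution walk:
  collect_span([1, 8, 7, 10, 10, 4, 9]) -> 49  [called from probe_limits, line 18]
  trim_outliers(0, 44) -> 44  [called from trim_outliers, line 5]
  trim_outliers(1, 43) -> 44  [called from trim_outliers, line 5]
  trim_outliers(2, 41) -> 44  [called from trim_outliers, line 5]
  trim_outliers(3, 38) -> 44  [called from trim_outliers, line 5]
  trim_outliers(4, 34) -> 44  [called from trim_outliers, line 5]
  trim_outliers(5, 29) -> 44  [called from trim_outliers, line 5]
  trim_outliers(6, 23) -> 44  [called from trim_outliers, line 5]
  trim_outliers(7, 16) -> 44  [called from trim_outliers, line 5]
  trim_outliers(8, 8) -> 44  [called from trim_outliers, line 5]
  trim_outliers(9, -1) -> 44  [called from probe_limits, line 21]
  probe_limits([1, 8, 7, 10, 10, 4, 9]) -> 44  [called from main, line 36]
  ... and 1 more completed call
Log origin:
  1 — main, line 35
  2 — probe_limits, line 17
  3 — collect_span, line 8
  4-10 — collect_span, line 12
  11 — collect_span, line 13
  12 — probe_limits, line 20
  13-21 — trim_outliers, line 4
  22 — main, line 37
  23 — merge_totals, line 24
A correct fix: line 21: replace `-1` with `0`.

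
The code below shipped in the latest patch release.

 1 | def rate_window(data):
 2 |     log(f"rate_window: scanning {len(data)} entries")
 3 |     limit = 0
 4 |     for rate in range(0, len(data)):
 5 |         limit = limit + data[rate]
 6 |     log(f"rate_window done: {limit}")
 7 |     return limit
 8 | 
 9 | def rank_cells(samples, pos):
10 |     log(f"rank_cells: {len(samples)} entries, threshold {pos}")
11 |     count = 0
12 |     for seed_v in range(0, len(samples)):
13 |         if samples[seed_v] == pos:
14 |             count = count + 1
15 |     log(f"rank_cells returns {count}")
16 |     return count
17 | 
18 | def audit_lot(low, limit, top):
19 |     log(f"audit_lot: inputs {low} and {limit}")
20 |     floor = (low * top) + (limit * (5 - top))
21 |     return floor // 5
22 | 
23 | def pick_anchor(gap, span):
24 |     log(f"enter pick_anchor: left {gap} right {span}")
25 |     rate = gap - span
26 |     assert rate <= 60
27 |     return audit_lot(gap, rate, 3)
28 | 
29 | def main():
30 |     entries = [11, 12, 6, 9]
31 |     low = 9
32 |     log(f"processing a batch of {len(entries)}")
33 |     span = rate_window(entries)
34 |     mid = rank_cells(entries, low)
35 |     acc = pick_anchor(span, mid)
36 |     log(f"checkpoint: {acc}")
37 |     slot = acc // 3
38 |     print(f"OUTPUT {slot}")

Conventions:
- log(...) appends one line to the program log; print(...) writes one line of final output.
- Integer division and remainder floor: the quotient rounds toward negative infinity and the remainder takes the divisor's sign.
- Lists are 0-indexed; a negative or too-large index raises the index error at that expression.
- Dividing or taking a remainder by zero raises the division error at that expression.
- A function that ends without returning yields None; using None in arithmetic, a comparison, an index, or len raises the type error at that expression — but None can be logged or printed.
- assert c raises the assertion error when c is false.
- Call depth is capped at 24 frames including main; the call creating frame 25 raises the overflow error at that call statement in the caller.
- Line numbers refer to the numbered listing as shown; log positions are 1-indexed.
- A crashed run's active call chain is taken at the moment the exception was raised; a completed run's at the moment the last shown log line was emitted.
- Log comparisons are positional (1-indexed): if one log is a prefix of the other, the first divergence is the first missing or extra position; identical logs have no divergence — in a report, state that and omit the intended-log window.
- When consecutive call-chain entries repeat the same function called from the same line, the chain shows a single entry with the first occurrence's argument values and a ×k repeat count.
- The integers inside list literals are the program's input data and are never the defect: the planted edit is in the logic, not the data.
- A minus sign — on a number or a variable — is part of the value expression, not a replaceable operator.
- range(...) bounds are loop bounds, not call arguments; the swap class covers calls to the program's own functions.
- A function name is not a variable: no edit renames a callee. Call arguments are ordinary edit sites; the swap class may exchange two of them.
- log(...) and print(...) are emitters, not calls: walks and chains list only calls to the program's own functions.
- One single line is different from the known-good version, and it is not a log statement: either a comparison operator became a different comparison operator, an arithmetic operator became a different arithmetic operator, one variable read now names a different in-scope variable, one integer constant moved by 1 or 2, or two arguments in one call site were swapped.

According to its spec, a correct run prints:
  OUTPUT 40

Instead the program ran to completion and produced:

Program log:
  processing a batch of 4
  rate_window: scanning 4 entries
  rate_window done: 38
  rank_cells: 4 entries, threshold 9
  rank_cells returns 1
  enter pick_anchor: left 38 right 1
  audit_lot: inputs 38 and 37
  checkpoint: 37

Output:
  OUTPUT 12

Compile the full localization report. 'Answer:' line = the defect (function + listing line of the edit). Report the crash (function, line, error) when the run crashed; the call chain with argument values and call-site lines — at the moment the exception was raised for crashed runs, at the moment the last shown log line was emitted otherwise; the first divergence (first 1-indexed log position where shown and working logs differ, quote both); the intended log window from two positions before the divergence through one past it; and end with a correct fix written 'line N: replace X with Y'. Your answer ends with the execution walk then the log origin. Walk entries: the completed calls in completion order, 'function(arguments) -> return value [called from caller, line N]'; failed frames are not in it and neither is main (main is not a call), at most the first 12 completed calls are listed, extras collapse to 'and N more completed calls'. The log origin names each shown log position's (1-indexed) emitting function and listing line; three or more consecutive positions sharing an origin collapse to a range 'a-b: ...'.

Answer: the defect is in main at line 37.
Key fact: The two runs log identically and part ways only at the printed values.
Call chain: main.
First divergence: none — the logs agree in full.
Execution walk:
  rate_window([11, 12, 6, 9]) -> 38  [called from main, line 33]
  rank_cells([11, 12, 6, 9], 9) -> 1  [called from main, line 34]
  audit_lot(38, 37, 3) -> 37  [called from pick_anchor, line 27]
  pick_anchor(38, 1) -> 37  [called from main, line 35]
Log origins:
  1: logged in main at line 32
  2: logged in rate_window at line 2
  3: logged in rate_window at line 6
  4: logged in rank_cells at line 10
  5: logged in rank_cells at line 15
  6: logged in pick_anchor at line 24
  7: logged in audit_lot at line 19
  8: logged in main at line 36
A correct fix: line 37: replace `//` with `+`.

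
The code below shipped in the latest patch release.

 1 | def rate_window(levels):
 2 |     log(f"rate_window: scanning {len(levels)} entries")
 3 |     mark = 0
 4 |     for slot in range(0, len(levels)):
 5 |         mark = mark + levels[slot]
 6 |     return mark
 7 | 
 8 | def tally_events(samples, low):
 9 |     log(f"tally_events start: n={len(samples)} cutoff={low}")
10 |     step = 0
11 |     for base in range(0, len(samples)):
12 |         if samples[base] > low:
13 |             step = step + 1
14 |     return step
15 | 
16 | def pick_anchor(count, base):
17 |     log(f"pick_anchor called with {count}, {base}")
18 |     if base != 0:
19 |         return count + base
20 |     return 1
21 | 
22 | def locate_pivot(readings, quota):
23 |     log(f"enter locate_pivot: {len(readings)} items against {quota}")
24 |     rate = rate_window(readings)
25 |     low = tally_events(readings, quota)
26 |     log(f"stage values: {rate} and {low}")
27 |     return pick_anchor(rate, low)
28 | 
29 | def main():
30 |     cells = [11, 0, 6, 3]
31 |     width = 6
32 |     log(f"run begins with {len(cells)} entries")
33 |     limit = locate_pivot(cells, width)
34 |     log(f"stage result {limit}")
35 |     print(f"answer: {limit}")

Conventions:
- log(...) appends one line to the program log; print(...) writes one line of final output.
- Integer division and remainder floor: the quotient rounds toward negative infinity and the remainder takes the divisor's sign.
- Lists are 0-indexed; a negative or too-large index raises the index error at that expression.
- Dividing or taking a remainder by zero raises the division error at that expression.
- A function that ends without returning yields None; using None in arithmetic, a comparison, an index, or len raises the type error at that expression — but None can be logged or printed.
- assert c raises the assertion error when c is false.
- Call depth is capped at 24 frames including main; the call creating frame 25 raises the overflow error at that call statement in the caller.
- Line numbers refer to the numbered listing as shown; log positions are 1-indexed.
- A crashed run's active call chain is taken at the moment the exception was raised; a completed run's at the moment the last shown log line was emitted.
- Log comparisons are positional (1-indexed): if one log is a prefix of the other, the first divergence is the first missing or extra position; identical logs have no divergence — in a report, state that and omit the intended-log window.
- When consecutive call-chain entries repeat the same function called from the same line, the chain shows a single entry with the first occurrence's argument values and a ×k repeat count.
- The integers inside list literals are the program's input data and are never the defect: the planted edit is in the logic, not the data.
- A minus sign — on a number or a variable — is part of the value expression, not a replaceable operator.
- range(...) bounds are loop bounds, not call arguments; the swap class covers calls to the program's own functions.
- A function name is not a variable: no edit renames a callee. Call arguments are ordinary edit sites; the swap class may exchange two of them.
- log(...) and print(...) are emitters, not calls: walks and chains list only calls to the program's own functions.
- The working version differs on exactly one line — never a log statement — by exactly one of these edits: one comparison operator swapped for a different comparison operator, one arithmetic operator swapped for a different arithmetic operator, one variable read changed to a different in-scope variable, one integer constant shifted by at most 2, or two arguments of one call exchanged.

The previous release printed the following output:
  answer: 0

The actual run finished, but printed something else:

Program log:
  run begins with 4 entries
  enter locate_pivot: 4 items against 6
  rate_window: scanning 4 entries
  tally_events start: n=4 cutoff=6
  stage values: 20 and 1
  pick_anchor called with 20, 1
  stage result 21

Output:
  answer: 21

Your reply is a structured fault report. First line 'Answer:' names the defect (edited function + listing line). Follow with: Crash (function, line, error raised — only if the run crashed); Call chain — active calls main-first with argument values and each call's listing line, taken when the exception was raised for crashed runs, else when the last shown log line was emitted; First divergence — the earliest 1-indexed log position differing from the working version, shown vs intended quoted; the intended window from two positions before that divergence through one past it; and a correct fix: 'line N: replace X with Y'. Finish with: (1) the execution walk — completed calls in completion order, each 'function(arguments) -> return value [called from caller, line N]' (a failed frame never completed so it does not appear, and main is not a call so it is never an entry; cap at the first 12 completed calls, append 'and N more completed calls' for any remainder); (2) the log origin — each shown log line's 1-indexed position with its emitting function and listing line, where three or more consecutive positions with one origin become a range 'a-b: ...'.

Answer: the defect is in pick_anchor at line 19.
The tell: At log position 7 the runs split — shown 'stage result 21', but the working version logs 'stage result 0'.
Call chain: main.
First divergence: position 7 — the shown line 'stage result 21' should read 'stage result 0'.
Intended log window:
  5: stage values: 20 and 1
  6: pick_anchor called with 20, 1
  7: stage result 0
Execution walk:
  rate_window([11, 0, 6, 3]) -> 20  [called from locate_pivot, line 24]
  tally_events([11, 0, 6, 3], 6) -> 1  [called from locate_pivot, line 25]
  pick_anchor(20, 1) -> 21  [called from locate_pivot, line 27]
  locate_pivot([11, 0, 6, 3], 6) -> 21  [called from main, line 33]
Log line origins:
  1: logged in main at line 32
  2: logged in locate_pivot at line 23
  3: logged in rate_window at line 2
  4: logged in tally_events at line 9
  5: logged in locate_pivot at line 26
  6: logged in pick_anchor at line 17
  7: logged in main at line 34
A correct fix: line 19: replace `+` with `%`.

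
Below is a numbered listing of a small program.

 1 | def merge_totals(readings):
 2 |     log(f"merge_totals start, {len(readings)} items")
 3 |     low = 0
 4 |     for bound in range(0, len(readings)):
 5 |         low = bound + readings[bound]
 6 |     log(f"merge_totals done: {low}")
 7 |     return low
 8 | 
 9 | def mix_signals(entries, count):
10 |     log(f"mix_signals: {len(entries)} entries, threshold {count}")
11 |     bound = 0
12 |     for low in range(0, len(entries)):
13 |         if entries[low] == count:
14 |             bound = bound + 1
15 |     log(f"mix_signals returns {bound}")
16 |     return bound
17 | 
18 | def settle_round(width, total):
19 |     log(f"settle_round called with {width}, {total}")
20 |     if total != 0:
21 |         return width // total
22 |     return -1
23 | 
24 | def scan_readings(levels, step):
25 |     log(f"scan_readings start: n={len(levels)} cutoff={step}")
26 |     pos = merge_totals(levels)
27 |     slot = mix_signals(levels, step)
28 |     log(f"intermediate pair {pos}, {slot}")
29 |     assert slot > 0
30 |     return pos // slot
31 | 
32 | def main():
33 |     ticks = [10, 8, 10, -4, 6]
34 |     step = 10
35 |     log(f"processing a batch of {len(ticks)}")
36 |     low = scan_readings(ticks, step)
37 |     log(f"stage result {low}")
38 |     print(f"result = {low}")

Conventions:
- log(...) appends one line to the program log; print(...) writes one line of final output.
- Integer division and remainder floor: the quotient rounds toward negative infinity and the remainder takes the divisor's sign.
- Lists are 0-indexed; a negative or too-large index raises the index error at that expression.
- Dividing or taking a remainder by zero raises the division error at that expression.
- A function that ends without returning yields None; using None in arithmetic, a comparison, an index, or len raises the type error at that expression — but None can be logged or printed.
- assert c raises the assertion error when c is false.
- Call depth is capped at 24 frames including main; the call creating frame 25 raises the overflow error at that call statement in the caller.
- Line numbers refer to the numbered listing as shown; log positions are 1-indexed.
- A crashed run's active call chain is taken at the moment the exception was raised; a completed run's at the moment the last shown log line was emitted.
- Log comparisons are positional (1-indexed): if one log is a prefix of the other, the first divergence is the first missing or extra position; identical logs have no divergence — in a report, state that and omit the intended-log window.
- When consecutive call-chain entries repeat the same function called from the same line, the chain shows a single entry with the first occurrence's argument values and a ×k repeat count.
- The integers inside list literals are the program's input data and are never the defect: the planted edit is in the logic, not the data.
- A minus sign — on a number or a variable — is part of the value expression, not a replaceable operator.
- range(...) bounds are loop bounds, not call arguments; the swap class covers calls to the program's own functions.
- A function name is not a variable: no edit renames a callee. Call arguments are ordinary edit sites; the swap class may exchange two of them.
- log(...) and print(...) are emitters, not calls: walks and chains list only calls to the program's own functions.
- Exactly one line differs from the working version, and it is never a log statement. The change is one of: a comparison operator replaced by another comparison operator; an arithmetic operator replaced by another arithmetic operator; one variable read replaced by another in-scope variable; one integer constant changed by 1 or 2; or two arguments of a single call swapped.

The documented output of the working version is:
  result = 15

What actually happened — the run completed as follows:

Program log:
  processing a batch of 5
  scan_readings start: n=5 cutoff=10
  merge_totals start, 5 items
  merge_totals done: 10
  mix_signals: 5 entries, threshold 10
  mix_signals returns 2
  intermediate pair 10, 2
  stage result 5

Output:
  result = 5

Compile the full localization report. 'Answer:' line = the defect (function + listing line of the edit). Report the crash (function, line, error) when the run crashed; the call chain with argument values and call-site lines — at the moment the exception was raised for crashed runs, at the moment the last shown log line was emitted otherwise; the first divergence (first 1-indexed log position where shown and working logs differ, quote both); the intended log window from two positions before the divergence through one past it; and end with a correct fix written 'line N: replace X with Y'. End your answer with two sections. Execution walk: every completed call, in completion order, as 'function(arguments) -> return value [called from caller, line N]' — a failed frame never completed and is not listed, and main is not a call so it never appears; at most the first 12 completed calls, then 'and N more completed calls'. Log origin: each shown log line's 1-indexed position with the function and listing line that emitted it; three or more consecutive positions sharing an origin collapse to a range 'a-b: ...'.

Answer: the defect is in merge_totals at line 5.
The tell: At log position 4 the runs split — shown 'merge_totals done: 10', but the working version logs 'merge_totals done: 30'.
Call chain: main.
First divergence: position 4; shown 'merge_totals done: 10' vs intended 'merge_totals done: 30'.
Intended log window:
  2: scan_readings start: n=5 cutoff=10
  3: merge_totals start, 5 items
  4: merge_totals done: 30
  5: mix_signals: 5 entries, threshold 10
Execution walk:
  merge_totals([10, 8, 10, -4, 6]) -> 10  [called from scan_readings, line 26]
  mix_signals([10, 8, 10, -4, 6], 10) -> 2  [called from scan_readings, line 27]
  scan_readings([10, 8, 10, -4, 6], 10) -> 5  [called from main, line 36]
Log origin:
  1 — main, line 35
  2 — scan_readings, line 25
  3 — merge_totals, line 2
  4 — merge_totals, line 6
  5 — mix_signals, line 10
  6 — mix_signals, line 15
  7 — scan_readings, line 28
  8 — main, line 37
A correct fix: line 5: replace `bound + readings[bound]` with `low + readings[bound]`.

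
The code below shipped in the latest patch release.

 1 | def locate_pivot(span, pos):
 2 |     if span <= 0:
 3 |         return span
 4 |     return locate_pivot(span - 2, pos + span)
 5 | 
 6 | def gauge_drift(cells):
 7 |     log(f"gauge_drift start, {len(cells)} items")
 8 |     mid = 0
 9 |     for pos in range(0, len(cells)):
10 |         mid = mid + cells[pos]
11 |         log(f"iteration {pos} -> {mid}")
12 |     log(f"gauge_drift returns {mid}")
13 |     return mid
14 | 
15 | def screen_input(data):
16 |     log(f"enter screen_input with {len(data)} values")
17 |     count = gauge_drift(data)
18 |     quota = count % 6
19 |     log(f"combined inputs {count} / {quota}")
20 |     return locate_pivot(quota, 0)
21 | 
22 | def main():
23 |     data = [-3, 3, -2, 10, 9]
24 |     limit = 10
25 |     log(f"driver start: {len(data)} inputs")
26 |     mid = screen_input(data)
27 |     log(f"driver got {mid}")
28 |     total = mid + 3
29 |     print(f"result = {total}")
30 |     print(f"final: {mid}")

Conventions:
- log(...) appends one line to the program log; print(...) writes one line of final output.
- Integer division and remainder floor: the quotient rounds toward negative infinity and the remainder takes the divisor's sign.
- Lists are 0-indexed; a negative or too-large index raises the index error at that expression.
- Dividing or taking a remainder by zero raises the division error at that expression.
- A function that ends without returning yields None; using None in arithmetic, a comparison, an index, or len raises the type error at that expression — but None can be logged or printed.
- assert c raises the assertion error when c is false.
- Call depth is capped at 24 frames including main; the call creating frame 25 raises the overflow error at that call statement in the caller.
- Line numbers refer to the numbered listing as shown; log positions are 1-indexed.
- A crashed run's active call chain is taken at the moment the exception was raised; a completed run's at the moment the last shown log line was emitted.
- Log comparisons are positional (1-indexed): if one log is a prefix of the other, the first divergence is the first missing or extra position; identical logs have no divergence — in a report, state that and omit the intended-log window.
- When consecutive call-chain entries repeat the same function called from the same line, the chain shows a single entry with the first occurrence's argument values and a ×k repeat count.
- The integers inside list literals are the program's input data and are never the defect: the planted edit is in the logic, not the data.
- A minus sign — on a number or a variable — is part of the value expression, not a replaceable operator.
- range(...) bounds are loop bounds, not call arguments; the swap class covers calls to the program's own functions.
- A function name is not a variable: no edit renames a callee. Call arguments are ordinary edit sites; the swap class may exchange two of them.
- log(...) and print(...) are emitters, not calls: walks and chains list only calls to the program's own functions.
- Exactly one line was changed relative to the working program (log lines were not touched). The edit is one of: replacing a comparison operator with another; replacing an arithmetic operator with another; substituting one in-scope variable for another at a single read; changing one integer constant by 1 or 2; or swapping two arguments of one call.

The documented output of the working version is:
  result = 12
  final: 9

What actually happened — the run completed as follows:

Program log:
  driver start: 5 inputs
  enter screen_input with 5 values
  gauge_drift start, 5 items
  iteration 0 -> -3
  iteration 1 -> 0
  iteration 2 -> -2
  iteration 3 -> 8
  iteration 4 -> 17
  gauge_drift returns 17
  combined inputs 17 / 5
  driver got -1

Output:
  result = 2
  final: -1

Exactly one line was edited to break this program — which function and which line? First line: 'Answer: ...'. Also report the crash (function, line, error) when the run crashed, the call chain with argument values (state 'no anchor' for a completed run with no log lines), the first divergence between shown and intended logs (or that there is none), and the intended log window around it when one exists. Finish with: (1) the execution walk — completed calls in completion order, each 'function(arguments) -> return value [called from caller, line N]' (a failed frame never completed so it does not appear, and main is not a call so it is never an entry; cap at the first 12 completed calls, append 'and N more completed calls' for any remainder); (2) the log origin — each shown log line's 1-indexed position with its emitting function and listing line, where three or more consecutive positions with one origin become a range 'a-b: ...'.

Answer: the defect is in locate_pivot at line 3.
Key observation: Log line 11 is where behavior first shows: 'driver got -1' appears instead of 'driver got 9'.
Call chain: main.
First divergence: position 11 — shown 'driver got -1', intended 'driver got 9'.
Intended log window:
  9: gauge_drift returns 17
  10: combined inputs 17 / 5
  11: driver got 9
Execution walk:
  gauge_drift([-3, 3, -2, 10, 9]) -> 17  [called from screen_input, line 17]
  locate_pivot(-1, 9) -> -1  [called from locate_pivot, line 4]
  locate_pivot(1, 8) -> -1  [called from locate_pivot, line 4]
  locate_pivot(3, 5) -> -1  [called from locate_pivot, line 4]
  locate_pivot(5, 0) -> -1  [called from screen_input, line 20]
  screen_input([-3, 3, -2, 10, 9]) -> -1  [called from main, line 26]
Origin of each log line:
  1: logged in main at line 25
  2: logged in screen_input at line 16
  3: logged in gauge_drift at line 7
  4-8: logged in gauge_drift at line 11
  9: logged in gauge_drift at line 12
  10: logged in screen_input at line 19
  11: logged in main at line 27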